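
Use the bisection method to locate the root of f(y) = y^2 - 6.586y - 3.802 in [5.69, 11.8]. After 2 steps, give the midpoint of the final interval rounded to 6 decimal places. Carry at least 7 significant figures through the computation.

6.453750

f(5.690000) = -8.900240, f(11.800000) = 57.723200 (opposite signs)
step 1: m = 8.745000, f(m) = 15.078455 > 0 → root in [5.690000, 8.745000]
step 2: m = 7.217500, f(m) = 0.755851 > 0 → root in [5.690000, 7.217500]
Midpoint of [5.690000, 7.217500] = 6.453750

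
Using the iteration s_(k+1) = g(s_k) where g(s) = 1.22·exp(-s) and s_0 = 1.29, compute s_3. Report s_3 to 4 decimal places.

0.5101

s_1 = g(1.290000) = 0.335830
s_2 = g(0.335830) = 0.871988
s_3 = g(0.871988) = 0.510106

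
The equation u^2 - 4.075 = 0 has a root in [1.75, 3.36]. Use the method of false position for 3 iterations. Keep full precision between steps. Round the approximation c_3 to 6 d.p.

2.014204

f(1.750000) = -1.012500, f(3.360000) = 7.214600
step 1: c = 1.948141, f(c) = -0.279747 < 0 → new bracket [1.948141, 3.360000]
step 2: c = 2.000842, f(c) = -0.071630 < 0 → new bracket [2.000842, 3.360000]
step 3: c = 2.014204, f(c) = -0.017982 < 0 → new bracket [2.014204, 3.360000]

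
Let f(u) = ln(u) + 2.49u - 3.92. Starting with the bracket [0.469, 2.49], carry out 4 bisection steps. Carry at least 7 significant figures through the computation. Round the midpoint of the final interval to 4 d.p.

1.4163

f(0.469000) = -3.509343, f(2.490000) = 3.192383 (opposite signs)
step 1: m = 1.479500, f(m) = 0.155659 > 0 → root in [0.469000, 1.479500]
step 2: m = 0.974250, f(m) = -1.520205 < 0 → root in [0.974250, 1.479500]
step 3: m = 1.226875, f(m) = -0.660611 < 0 → root in [1.226875, 1.479500]
step 4: m = 1.353188, f(m) = -0.248100 < 0 → root in [1.353188, 1.479500]
Midpoint of [1.353188, 1.479500] = 1.416344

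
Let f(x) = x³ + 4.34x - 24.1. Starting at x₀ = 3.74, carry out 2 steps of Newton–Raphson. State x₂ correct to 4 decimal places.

2.4367

f'(x) = 3x² + 4.34
x_0 = 3.740000: f = 44.445224, f' = 46.302800 → x_1 = 3.740000 - (44.445224)/(46.302800) = 2.780118
x_1 = 2.780118: f = 9.453400, f' = 27.527168 → x_2 = 2.780118 - (9.453400)/(27.527168) = 2.436697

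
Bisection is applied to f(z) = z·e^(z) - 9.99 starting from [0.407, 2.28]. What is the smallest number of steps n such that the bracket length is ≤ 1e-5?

Initial width b − a = 2.28 − 0.407 = 1.873000.
After n steps the width is (b−a)/2^n; need (b−a)/2^n ≤ 1e-5.
So n ≥ log₂(1.873000/1e-5) = log₂(187300.0000) ≈ 17.5150.
Hence n = 18.

18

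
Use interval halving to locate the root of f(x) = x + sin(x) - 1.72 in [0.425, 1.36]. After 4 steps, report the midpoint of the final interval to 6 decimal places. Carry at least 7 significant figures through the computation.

f(0.425000) = -0.882679, f(1.360000) = 0.617865 (opposite signs)
step 1: m = 0.892500, f(m) = -0.048857 < 0 → root in [0.892500, 1.360000]
step 2: m = 1.126250, f(m) = 0.309056 > 0 → root in [0.892500, 1.126250]
step 3: m = 1.009375, f(m) = 0.135874 > 0 → root in [0.892500, 1.009375]
step 4: m = 0.950938, f(m) = 0.044898 > 0 → root in [0.892500, 0.950938]
Midpoint of [0.892500, 0.950938] = 0.921719

0.921719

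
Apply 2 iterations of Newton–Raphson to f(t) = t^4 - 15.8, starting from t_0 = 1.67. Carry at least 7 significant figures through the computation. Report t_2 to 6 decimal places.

f'(t) = 4t^3
t_0 = 1.670000: f = -8.022037, f' = 18.629852 → t_1 = 1.670000 - (-8.022037)/(18.629852) = 2.100601
t_1 = 2.100601: f = 3.670381, f' = 37.075825 → t_2 = 2.100601 - (3.670381)/(37.075825) = 2.001605

2.001605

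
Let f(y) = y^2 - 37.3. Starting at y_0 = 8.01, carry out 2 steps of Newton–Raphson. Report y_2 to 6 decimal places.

6.111404

f'(y) = 2y
y_0 = 8.010000: f = 26.860100, f' = 16.020000 → y_1 = 8.010000 - (26.860100)/(16.020000) = 6.333340
y_1 = 6.333340: f = 2.811190, f' = 12.666679 → y_2 = 6.333340 - (2.811190)/(12.666679) = 6.111404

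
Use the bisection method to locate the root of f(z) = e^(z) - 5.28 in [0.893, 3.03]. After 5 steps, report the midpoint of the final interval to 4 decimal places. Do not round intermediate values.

f(0.893000) = -2.837554, f(3.030000) = 15.417233 (opposite signs)
step 1: m = 1.961500, f(m) = 1.829984 > 0 → root in [0.893000, 1.961500]
step 2: m = 1.427250, f(m) = -1.112776 < 0 → root in [1.427250, 1.961500]
step 3: m = 1.694375, f(m) = 0.163243 > 0 → root in [1.427250, 1.694375]
step 4: m = 1.560812, f(m) = -0.517311 < 0 → root in [1.560812, 1.694375]
step 5: m = 1.627594, f(m) = -0.188392 < 0 → root in [1.627594, 1.694375]
Midpoint of [1.627594, 1.694375] = 1.660984

1.6610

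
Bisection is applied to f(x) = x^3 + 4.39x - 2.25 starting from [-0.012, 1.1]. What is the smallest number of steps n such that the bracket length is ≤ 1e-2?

Initial width b − a = 1.1 − -0.012 = 1.112000.
After n steps the width is (b−a)/2^n; need (b−a)/2^n ≤ 1e-2.
So n ≥ log₂(1.112000/1e-2) = log₂(111.2000) ≈ 6.7970.
Hence n = 7.

7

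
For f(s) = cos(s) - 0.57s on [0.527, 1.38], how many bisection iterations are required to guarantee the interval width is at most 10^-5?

17

Initial width b − a = 1.38 − 0.527 = 0.853000.
After n steps the width is (b−a)/2^n; need (b−a)/2^n ≤ 10^-5.
So n ≥ log₂(0.853000/10^-5) = log₂(85300.0000) ≈ 16.3803.
Hence n = 17.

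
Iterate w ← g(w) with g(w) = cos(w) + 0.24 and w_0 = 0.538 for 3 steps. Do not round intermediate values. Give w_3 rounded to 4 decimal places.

w_1 = g(0.538000) = 1.098735
w_2 = g(1.098735) = 0.694723
w_3 = g(0.694723) = 1.008231

1.0082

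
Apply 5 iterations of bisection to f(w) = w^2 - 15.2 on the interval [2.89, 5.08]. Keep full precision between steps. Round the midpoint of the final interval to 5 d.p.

f(2.890000) = -6.847900, f(5.080000) = 10.606400 (opposite signs)
step 1: m = 3.985000, f(m) = 0.680225 > 0 → root in [2.890000, 3.985000]
step 2: m = 3.437500, f(m) = -3.383594 < 0 → root in [3.437500, 3.985000]
step 3: m = 3.711250, f(m) = -1.426623 < 0 → root in [3.711250, 3.985000]
step 4: m = 3.848125, f(m) = -0.391934 < 0 → root in [3.848125, 3.985000]
step 5: m = 3.916563, f(m) = 0.139462 > 0 → root in [3.848125, 3.916563]
Midpoint of [3.848125, 3.916563] = 3.882344

3.88234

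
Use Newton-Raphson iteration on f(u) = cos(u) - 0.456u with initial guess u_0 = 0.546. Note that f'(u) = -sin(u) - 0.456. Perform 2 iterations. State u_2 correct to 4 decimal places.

1.0658

u_0 = 0.546000: f = 0.605632, f' = -0.975273 → u_1 = 0.546000 - (0.605632)/(-0.975273) = 1.166988
u_1 = 1.166988: f = -0.139223, f' = -1.375571 → u_2 = 1.166988 - (-0.139223)/(-1.375571) = 1.065777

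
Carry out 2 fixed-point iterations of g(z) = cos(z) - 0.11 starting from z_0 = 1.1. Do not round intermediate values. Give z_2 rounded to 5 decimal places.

0.83155

z_1 = g(1.100000) = 0.343596
z_2 = g(0.343596) = 0.831549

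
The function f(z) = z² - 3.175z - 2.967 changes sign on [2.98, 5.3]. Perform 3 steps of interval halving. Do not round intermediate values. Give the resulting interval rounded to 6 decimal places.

[3.850000, 4.140000]

f(2.980000) = -3.548100, f(5.300000) = 8.295500 (opposite signs)
step 1: m = 4.140000, f(m) = 1.028100 > 0 → root in [2.980000, 4.140000]
step 2: m = 3.560000, f(m) = -1.596400 < 0 → root in [3.560000, 4.140000]
step 3: m = 3.850000, f(m) = -0.368250 < 0 → root in [3.850000, 4.140000]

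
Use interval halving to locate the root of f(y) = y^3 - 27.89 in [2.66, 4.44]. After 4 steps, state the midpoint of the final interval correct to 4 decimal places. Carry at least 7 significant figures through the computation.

3.0494

f(2.660000) = -9.068904, f(4.440000) = 59.638384 (opposite signs)
step 1: m = 3.550000, f(m) = 16.848875 > 0 → root in [2.660000, 3.550000]
step 2: m = 3.105000, f(m) = 2.045383 > 0 → root in [2.660000, 3.105000]
step 3: m = 2.882500, f(m) = -3.939866 < 0 → root in [2.882500, 3.105000]
step 4: m = 2.993750, f(m) = -1.058399 < 0 → root in [2.993750, 3.105000]
Midpoint of [2.993750, 3.105000] = 3.049375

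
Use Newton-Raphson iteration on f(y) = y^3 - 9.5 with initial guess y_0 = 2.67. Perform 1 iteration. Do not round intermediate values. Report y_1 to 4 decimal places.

2.2242

Newton update: y ← y − f(y)/f'(y).
f'(y) = 3y^2
y_0 = 2.670000: f = 9.534163, f' = 21.386700 → y_1 = 2.670000 - (9.534163)/(21.386700) = 2.224201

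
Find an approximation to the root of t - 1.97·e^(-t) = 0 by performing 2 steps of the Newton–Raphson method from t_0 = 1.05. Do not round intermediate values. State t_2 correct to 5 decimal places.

0.84565

Newton update: t ← t − f(t)/f'(t).
f'(t) = 1 + 1.97·e^(-t)
t_0 = 1.050000: f = 0.360623, f' = 1.689377 → t_1 = 1.050000 - (0.360623)/(1.689377) = 0.836535
t_1 = 0.836535: f = -0.016886, f' = 1.853422 → t_2 = 0.836535 - (-0.016886)/(1.853422) = 0.845646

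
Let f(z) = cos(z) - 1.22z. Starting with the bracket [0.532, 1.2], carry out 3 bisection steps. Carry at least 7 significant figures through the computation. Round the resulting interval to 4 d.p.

f(0.532000) = 0.212754, f(1.200000) = -1.101642 (opposite signs)
step 1: m = 0.866000, f(m) = -0.408641 < 0 → root in [0.532000, 0.866000]
step 2: m = 0.699000, f(m) = -0.087294 < 0 → root in [0.532000, 0.699000]
step 3: m = 0.615500, f(m) = 0.065575 > 0 → root in [0.615500, 0.699000]

[0.6155, 0.6990]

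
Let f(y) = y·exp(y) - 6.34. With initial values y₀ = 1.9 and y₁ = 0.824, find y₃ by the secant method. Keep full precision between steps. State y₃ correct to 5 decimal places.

Secant update: y_(k+1) = y_k − f(y_k)·(y_k − y_(k-1))/(f(y_k) − f(y_(k-1))).
f(y_0) = 6.363199, f(y_1) = -4.461610
y_2 = 0.824000 - (-4.461610)·(0.824000 - 1.900000)/(-4.461610 - (6.363199)) = 1.267490; f(y_2) = -1.837971
y_3 = 1.267490 - (-1.837971)·(1.267490 - 0.824000)/(-1.837971 - (-4.461610)) = 1.578173; f(y_3) = 1.307979

1.57817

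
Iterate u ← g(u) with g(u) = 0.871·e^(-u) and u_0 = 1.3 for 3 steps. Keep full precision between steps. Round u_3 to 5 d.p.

u_1 = g(1.300000) = 0.237375
u_2 = g(0.237375) = 0.686954
u_3 = g(0.686954) = 0.438206

0.43821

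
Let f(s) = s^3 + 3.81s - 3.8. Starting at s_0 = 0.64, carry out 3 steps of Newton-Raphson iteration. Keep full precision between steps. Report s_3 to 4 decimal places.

f'(s) = 3s^2 + 3.81
s_0 = 0.640000: f = -1.099456, f' = 5.038800 → s_1 = 0.640000 - (-1.099456)/(5.038800) = 0.858198
s_1 = 0.858198: f = 0.101800, f' = 6.019511 → s_2 = 0.858198 - (0.101800)/(6.019511) = 0.841286
s_2 = 0.841286: f = 0.000732, f' = 5.933288 → s_3 = 0.841286 - (0.000732)/(5.933288) = 0.841163

0.8412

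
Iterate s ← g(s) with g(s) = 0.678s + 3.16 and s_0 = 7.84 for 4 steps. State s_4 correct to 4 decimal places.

s_1 = g(7.840000) = 8.475520
s_2 = g(8.475520) = 8.906403
s_3 = g(8.906403) = 9.198541
s_4 = g(9.198541) = 9.396611

9.3966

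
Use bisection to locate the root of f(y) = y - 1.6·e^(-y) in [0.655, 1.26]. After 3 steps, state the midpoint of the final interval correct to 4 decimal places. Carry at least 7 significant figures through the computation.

0.7684

f(0.655000) = -0.176107, f(1.260000) = 0.806154 (opposite signs)
step 1: m = 0.957500, f(m) = 0.343338 > 0 → root in [0.655000, 0.957500]
step 2: m = 0.806250, f(m) = 0.091803 > 0 → root in [0.655000, 0.806250]
step 3: m = 0.730625, f(m) = -0.039948 < 0 → root in [0.730625, 0.806250]
Midpoint of [0.730625, 0.806250] = 0.768438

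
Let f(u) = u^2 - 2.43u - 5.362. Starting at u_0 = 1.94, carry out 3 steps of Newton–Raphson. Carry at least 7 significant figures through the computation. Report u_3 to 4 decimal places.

3.8856

f'(u) = 2u - 2.43
u_0 = 1.940000: f = -6.312600, f' = 1.450000 → u_1 = 1.940000 - (-6.312600)/(1.450000) = 6.293517
u_1 = 6.293517: f = 18.953112, f' = 10.157034 → u_2 = 6.293517 - (18.953112)/(10.157034) = 4.427509
u_2 = 4.427509: f = 3.481988, f' = 6.425018 → u_3 = 4.427509 - (3.481988)/(6.425018) = 3.885567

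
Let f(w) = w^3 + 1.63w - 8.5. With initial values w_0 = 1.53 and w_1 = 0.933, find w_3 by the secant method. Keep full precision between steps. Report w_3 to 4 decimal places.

1.7075

f(w_0) = -2.424523, f(w_1) = -6.167044
w_2 = 0.933000 - (-6.167044)·(0.933000 - 1.530000)/(-6.167044 - (-2.424523)) = 1.916755; f(w_2) = 1.666378
w_3 = 1.916755 - (1.666378)·(1.916755 - 0.933000)/(1.666378 - (-6.167044)) = 1.707484; f(w_3) = -0.738624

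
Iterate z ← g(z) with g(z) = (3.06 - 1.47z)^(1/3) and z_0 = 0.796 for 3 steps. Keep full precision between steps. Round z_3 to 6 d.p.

1.139512

z_1 = g(0.796000) = 1.236359
z_2 = g(1.236359) = 1.075073
z_3 = g(1.075073) = 1.139512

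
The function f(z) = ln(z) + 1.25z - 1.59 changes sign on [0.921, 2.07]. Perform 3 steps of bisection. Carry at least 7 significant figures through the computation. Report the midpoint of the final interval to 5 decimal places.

f(0.921000) = -0.521045, f(2.070000) = 1.725049 (opposite signs)
step 1: m = 1.495500, f(m) = 0.681836 > 0 → root in [0.921000, 1.495500]
step 2: m = 1.208250, f(m) = 0.109486 > 0 → root in [0.921000, 1.208250]
step 3: m = 1.064625, f(m) = -0.196596 < 0 → root in [1.064625, 1.208250]
Midpoint of [1.064625, 1.208250] = 1.136437

1.13644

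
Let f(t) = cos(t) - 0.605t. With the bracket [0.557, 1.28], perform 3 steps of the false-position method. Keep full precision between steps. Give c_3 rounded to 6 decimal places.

0.954805

f(0.557000) = 0.511860, f(1.280000) = -0.487685
step 1: c = 0.927243, f(c) = 0.039059 > 0 → new bracket [0.927243, 1.280000]
step 2: c = 0.953401, f(c) = 0.002106 > 0 → new bracket [0.953401, 1.280000]
step 3: c = 0.954805, f(c) = 0.000111 > 0 → new bracket [0.954805, 1.280000]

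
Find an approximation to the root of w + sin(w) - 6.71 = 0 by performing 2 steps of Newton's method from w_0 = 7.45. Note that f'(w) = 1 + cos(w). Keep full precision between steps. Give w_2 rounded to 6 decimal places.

6.496627

Newton update: w ← w − f(w)/f'(w).
w_0 = 7.450000: f = 1.659503, f' = 1.393083 → w_1 = 7.450000 - (1.659503)/(1.393083) = 6.258755
w_1 = 6.258755: f = -0.475674, f' = 1.999702 → w_2 = 6.258755 - (-0.475674)/(1.999702) = 6.496627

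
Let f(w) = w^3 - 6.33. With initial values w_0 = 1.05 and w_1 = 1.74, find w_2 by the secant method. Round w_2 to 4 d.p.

f(w_0) = -5.172375, f(w_1) = -1.061976
w_2 = 1.740000 - (-1.061976)·(1.740000 - 1.050000)/(-1.061976 - (-5.172375)) = 1.918271; f(w_2) = 0.728780

1.9183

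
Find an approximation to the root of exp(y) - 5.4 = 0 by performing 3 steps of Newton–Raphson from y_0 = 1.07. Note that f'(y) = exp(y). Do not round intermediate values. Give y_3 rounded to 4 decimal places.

1.6867

y_0 = 1.070000: f = -2.484621, f' = 2.915379 → y_1 = 1.070000 - (-2.484621)/(2.915379) = 1.922246
y_1 = 1.922246: f = 1.436296, f' = 6.836296 → y_2 = 1.922246 - (1.436296)/(6.836296) = 1.712147
y_2 = 1.712147: f = 0.140848, f' = 5.540848 → y_3 = 1.712147 - (0.140848)/(5.540848) = 1.686728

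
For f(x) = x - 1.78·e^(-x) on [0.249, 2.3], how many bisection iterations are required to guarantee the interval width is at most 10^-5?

18

Initial width b − a = 2.3 − 0.249 = 2.051000.
After n steps the width is (b−a)/2^n; need (b−a)/2^n ≤ 10^-5.
So n ≥ log₂(2.051000/10^-5) = log₂(205100.0000) ≈ 17.6460.
Hence n = 18.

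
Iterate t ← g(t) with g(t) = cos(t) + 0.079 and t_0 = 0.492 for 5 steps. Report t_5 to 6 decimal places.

t_1 = g(0.492000) = 0.960390
t_2 = g(0.960390) = 0.652201
t_3 = g(0.652201) = 0.873750
t_4 = g(0.873750) = 0.720956
t_5 = g(0.720956) = 0.830175

0.830175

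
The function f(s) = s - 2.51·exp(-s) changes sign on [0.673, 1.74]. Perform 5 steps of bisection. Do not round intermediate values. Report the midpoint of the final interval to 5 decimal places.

f(0.673000) = -0.607541, f(1.740000) = 1.299444 (opposite signs)
step 1: m = 1.206500, f(m) = 0.455401 > 0 → root in [0.673000, 1.206500]
step 2: m = 0.939750, f(m) = -0.040971 < 0 → root in [0.939750, 1.206500]
step 3: m = 1.073125, f(m) = 0.214860 > 0 → root in [0.939750, 1.073125]
step 4: m = 1.006438, f(m) = 0.088985 > 0 → root in [0.939750, 1.006438]
step 5: m = 0.973094, f(m) = 0.024534 > 0 → root in [0.939750, 0.973094]
Midpoint of [0.939750, 0.973094] = 0.956422

0.95642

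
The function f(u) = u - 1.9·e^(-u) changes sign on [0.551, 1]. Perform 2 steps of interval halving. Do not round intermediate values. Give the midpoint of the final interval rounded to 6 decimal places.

f(0.551000) = -0.544109, f(1.000000) = 0.301029 (opposite signs)
step 1: m = 0.775500, f(m) = -0.099400 < 0 → root in [0.775500, 1.000000]
step 2: m = 0.887750, f(m) = 0.105747 > 0 → root in [0.775500, 0.887750]
Midpoint of [0.775500, 0.887750] = 0.831625

0.831625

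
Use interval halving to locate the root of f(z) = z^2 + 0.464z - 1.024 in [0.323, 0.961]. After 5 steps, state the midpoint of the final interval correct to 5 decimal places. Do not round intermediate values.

0.81147

f(0.323000) = -0.769799, f(0.961000) = 0.345425 (opposite signs)
step 1: m = 0.642000, f(m) = -0.313948 < 0 → root in [0.642000, 0.961000]
step 2: m = 0.801500, f(m) = -0.009702 < 0 → root in [0.801500, 0.961000]
step 3: m = 0.881250, f(m) = 0.161502 > 0 → root in [0.801500, 0.881250]
step 4: m = 0.841375, f(m) = 0.074310 > 0 → root in [0.801500, 0.841375]
step 5: m = 0.821438, f(m) = 0.031907 > 0 → root in [0.801500, 0.821438]
Midpoint of [0.801500, 0.821438] = 0.811469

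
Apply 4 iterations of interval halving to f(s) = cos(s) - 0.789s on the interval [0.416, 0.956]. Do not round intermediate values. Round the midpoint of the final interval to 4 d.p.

f(0.416000) = 0.586489, f(0.956000) = -0.177492 (opposite signs)
step 1: m = 0.686000, f(m) = 0.232532 > 0 → root in [0.686000, 0.956000]
step 2: m = 0.821000, f(m) = 0.033721 > 0 → root in [0.821000, 0.956000]
step 3: m = 0.888500, f(m) = -0.070450 < 0 → root in [0.821000, 0.888500]
step 4: m = 0.854750, f(m) = -0.017991 < 0 → root in [0.821000, 0.854750]
Midpoint of [0.821000, 0.854750] = 0.837875

0.8379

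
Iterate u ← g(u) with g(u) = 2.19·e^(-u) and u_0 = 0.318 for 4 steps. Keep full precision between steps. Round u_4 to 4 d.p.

u_1 = g(0.318000) = 1.593450
u_2 = g(1.593450) = 0.445059
u_3 = g(0.445059) = 1.403322
u_4 = g(1.403322) = 0.538256

0.5383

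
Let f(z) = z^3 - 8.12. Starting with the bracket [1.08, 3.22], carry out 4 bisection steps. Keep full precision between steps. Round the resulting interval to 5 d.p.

[1.88250, 2.01625]

f(1.080000) = -6.860288, f(3.220000) = 25.266248 (opposite signs)
step 1: m = 2.150000, f(m) = 1.818375 > 0 → root in [1.080000, 2.150000]
step 2: m = 1.615000, f(m) = -3.907717 < 0 → root in [1.615000, 2.150000]
step 3: m = 1.882500, f(m) = -1.448785 < 0 → root in [1.882500, 2.150000]
step 4: m = 2.016250, f(m) = 0.076589 > 0 → root in [1.882500, 2.016250]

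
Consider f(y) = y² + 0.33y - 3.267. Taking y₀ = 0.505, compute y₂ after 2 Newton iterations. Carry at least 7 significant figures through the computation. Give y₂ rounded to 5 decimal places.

1.82134

Newton update: y ← y − f(y)/f'(y).
f'(y) = 2y + 0.33
y_0 = 0.505000: f = -2.845325, f' = 1.340000 → y_1 = 0.505000 - (-2.845325)/(1.340000) = 2.628377
y_1 = 2.628377: f = 4.508729, f' = 5.586754 → y_2 = 2.628377 - (4.508729)/(5.586754) = 1.821338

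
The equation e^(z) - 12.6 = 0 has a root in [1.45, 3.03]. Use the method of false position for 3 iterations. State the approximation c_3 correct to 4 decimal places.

2.5184

f(1.450000) = -8.336885, f(3.030000) = 8.097233
step 1: c = 2.251520, f(c) = -3.097829 < 0 → new bracket [2.251520, 3.030000]
step 2: c = 2.466936, f(c) = -0.813717 < 0 → new bracket [2.466936, 3.030000]
step 3: c = 2.518353, f(c) = -0.191851 < 0 → new bracket [2.518353, 3.030000]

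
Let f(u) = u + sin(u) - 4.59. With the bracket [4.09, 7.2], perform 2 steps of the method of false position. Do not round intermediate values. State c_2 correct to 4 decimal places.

False-position update: c = (a·f(b) − b·f(a))/(f(b) − f(a)); replace the endpoint whose sign matches f(c).
f(4.090000) = -1.312488, f(7.200000) = 3.403668
step 1: c = 4.955501, f(c) = -0.605092 < 0 → new bracket [4.955501, 7.200000]
step 2: c = 5.294291, f(c) = -0.131127 < 0 → new bracket [5.294291, 7.200000]

5.2943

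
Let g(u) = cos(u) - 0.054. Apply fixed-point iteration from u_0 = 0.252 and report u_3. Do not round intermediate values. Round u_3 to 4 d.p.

0.7952

u_1 = g(0.252000) = 0.914416
u_2 = g(0.914416) = 0.556254
u_3 = g(0.556254) = 0.795239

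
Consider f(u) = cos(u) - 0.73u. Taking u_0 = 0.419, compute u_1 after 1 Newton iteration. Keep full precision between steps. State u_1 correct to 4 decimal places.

Newton update: u ← u − f(u)/f'(u).
f'(u) = -sin(u) - 0.73
u_0 = 0.419000: f = 0.607626, f' = -1.136847 → u_1 = 0.419000 - (0.607626)/(-1.136847) = 0.953484

0.9535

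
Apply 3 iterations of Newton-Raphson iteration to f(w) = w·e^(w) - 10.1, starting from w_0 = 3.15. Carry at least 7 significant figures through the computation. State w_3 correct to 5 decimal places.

1.79468

f'(w) = (w + 1)·e^(w)
w_0 = 3.150000: f = 63.408603, f' = 96.844668 → w_1 = 3.150000 - (63.408603)/(96.844668) = 2.495255
w_1 = 2.495255: f = 20.154512, f' = 42.379332 → w_2 = 2.495255 - (20.154512)/(42.379332) = 2.019680
w_2 = 2.019680: f = 5.120144, f' = 22.756061 → w_3 = 2.019680 - (5.120144)/(22.756061) = 1.794679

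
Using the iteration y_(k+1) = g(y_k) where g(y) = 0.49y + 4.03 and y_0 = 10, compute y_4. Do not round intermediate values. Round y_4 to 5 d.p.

y_1 = g(10.000000) = 8.930000
y_2 = g(8.930000) = 8.405700
y_3 = g(8.405700) = 8.148793
y_4 = g(8.148793) = 8.022909

8.02291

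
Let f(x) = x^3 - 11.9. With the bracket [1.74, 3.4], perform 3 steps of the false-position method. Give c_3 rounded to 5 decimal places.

2.25237

f(1.740000) = -6.631976, f(3.400000) = 27.404000
step 1: c = 2.063454, f(c) = -3.114135 < 0 → new bracket [2.063454, 3.400000]
step 2: c = 2.199838, f(c) = -1.254349 < 0 → new bracket [2.199838, 3.400000]
step 3: c = 2.252368, f(c) = -0.473371 < 0 → new bracket [2.252368, 3.400000]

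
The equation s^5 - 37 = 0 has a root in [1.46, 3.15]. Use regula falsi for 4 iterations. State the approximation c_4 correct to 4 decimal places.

1.9223

f(1.460000) = -30.366171, f(3.150000) = 273.136420
step 1: c = 1.629089, f(c) = -25.525771 < 0 → new bracket [1.629089, 3.150000]
step 2: c = 1.759076, f(c) = -20.156843 < 0 → new bracket [1.759076, 3.150000]
step 3: c = 1.854669, f(c) = -15.055186 < 0 → new bracket [1.854669, 3.150000]
step 4: c = 1.922337, f(c) = -10.748878 < 0 → new bracket [1.922337, 3.150000]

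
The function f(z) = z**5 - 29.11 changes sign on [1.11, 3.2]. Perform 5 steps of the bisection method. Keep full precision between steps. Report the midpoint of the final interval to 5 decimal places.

f(1.110000) = -27.424942, f(3.200000) = 306.434320 (opposite signs)
step 1: m = 2.155000, f(m) = 17.366816 > 0 → root in [1.110000, 2.155000]
step 2: m = 1.632500, f(m) = -17.515128 < 0 → root in [1.632500, 2.155000]
step 3: m = 1.893750, f(m) = -4.753593 < 0 → root in [1.893750, 2.155000]
step 4: m = 2.024375, f(m) = 4.888114 > 0 → root in [1.893750, 2.024375]
step 5: m = 1.959063, f(m) = -0.253646 < 0 → root in [1.959063, 2.024375]
Midpoint of [1.959063, 2.024375] = 1.991719

1.99172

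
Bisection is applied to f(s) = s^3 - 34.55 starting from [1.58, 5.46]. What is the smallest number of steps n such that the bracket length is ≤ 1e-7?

26

Initial width b − a = 5.46 − 1.58 = 3.880000.
After n steps the width is (b−a)/2^n; need (b−a)/2^n ≤ 1e-7.
So n ≥ log₂(3.880000/1e-7) = log₂(38800000.0000) ≈ 25.2096.
Hence n = 26.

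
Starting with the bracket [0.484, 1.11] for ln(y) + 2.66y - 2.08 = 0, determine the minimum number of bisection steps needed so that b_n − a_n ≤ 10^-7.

Initial width b − a = 1.11 − 0.484 = 0.626000.
After n steps the width is (b−a)/2^n; need (b−a)/2^n ≤ 10^-7.
So n ≥ log₂(0.626000/10^-7) = log₂(6260000.0000) ≈ 22.5777.
Hence n = 23.

23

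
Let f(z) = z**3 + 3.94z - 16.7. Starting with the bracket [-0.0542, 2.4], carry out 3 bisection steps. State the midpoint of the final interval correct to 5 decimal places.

f(-0.054200) = -16.913707, f(2.400000) = 6.580000 (opposite signs)
step 1: m = 1.172900, f(m) = -10.465222 < 0 → root in [1.172900, 2.400000]
step 2: m = 1.786450, f(m) = -3.960104 < 0 → root in [1.786450, 2.400000]
step 3: m = 2.093225, f(m) = 0.718962 > 0 → root in [1.786450, 2.093225]
Midpoint of [1.786450, 2.093225] = 1.939837

1.93984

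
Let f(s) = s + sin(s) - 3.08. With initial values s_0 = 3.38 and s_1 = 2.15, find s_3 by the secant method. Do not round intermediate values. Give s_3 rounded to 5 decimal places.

2.59777

Secant update: s_(k+1) = s_k − f(s_k)·(s_k − s_(k-1))/(f(s_k) − f(s_(k-1))).
f(s_0) = 0.063845, f(s_1) = -0.093101
s_2 = 2.150000 - (-0.093101)·(2.150000 - 3.380000)/(-0.093101 - (0.063845)) = 2.879643; f(s_2) = 0.058607
s_3 = 2.879643 - (0.058607)·(2.879643 - 2.150000)/(0.058607 - (-0.093101)) = 2.597771; f(s_3) = 0.035181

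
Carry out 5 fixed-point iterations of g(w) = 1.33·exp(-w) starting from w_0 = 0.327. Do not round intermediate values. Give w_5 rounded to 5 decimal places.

0.73117

w_1 = g(0.327000) = 0.959041
w_2 = g(0.959041) = 0.509736
w_3 = g(0.509736) = 0.798870
w_4 = g(0.798870) = 0.598283
w_5 = g(0.598283) = 0.731174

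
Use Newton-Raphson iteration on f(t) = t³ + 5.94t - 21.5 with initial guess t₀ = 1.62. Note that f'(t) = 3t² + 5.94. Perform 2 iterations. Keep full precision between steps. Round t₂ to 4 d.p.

t_0 = 1.620000: f = -7.625672, f' = 13.813200 → t_1 = 1.620000 - (-7.625672)/(13.813200) = 2.172057
t_1 = 2.172057: f = 1.649415, f' = 20.093493 → t_2 = 2.172057 - (1.649415)/(20.093493) = 2.089970

2.0900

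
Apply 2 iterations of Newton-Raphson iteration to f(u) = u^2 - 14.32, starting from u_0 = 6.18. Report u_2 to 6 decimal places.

f'(u) = 2u
u_0 = 6.180000: f = 23.872400, f' = 12.360000 → u_1 = 6.180000 - (23.872400)/(12.360000) = 4.248576
u_1 = 4.248576: f = 3.730398, f' = 8.497152 → u_2 = 4.248576 - (3.730398)/(8.497152) = 3.809559

3.809559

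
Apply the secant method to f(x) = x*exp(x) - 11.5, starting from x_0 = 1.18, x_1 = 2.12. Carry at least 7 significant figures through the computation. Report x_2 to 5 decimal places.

f(x_0) = -7.659838, f(x_1) = 6.162011
x_2 = 2.120000 - (6.162011)·(2.120000 - 1.180000)/(6.162011 - (-7.659838)) = 1.700932; f(x_2) = -2.180501

1.70093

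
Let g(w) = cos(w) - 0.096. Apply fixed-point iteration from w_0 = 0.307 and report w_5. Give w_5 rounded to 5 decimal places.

0.70949

w_1 = g(0.307000) = 0.857244
w_2 = g(0.857244) = 0.558523
w_3 = g(0.558523) = 0.752039
w_4 = g(0.752039) = 0.634298
w_5 = g(0.634298) = 0.709488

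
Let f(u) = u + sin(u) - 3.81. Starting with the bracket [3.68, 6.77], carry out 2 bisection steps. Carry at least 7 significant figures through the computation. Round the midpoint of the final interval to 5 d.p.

4.83875

f(3.680000) = -0.642769, f(6.770000) = 3.427813 (opposite signs)
step 1: m = 5.225000, f(m) = 0.543533 > 0 → root in [3.680000, 5.225000]
step 2: m = 4.452500, f(m) = -0.323919 < 0 → root in [4.452500, 5.225000]
Midpoint of [4.452500, 5.225000] = 4.838750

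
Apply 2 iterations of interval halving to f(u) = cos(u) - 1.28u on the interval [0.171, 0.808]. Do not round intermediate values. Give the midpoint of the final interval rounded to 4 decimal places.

0.5691

f(0.171000) = 0.766535, f(0.808000) = -0.343294 (opposite signs)
step 1: m = 0.489500, f(m) = 0.256008 > 0 → root in [0.489500, 0.808000]
step 2: m = 0.648750, f(m) = -0.033560 < 0 → root in [0.489500, 0.648750]
Midpoint of [0.489500, 0.648750] = 0.569125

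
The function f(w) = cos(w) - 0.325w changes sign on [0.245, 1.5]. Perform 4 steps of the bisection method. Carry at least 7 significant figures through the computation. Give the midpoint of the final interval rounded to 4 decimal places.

f(0.245000) = 0.890512, f(1.500000) = -0.416763 (opposite signs)
step 1: m = 0.872500, f(m) = 0.359351 > 0 → root in [0.872500, 1.500000]
step 2: m = 1.186250, f(m) = -0.010393 < 0 → root in [0.872500, 1.186250]
step 3: m = 1.029375, f(m) = 0.180808 > 0 → root in [1.029375, 1.186250]
step 4: m = 1.107813, f(m) = 0.086581 > 0 → root in [1.107813, 1.186250]
Midpoint of [1.107813, 1.186250] = 1.147031

1.1470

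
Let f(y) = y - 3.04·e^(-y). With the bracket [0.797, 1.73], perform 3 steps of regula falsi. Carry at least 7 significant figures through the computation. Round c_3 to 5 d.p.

1.05690

f(0.797000) = -0.573064, f(1.730000) = 1.191055
step 1: c = 1.100080, f(c) = 0.088232 > 0 → new bracket [0.797000, 1.100080]
step 2: c = 1.059642, f(c) = 0.006039 > 0 → new bracket [0.797000, 1.059642]
step 3: c = 1.056903, f(c) = 0.000410 > 0 → new bracket [0.797000, 1.056903]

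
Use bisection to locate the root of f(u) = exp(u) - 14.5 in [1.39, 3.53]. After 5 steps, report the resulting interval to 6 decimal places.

[2.660625, 2.727500]

f(1.390000) = -10.485150, f(3.530000) = 19.623968 (opposite signs)
step 1: m = 2.460000, f(m) = -2.795188 < 0 → root in [2.460000, 3.530000]
step 2: m = 2.995000, f(m) = 5.485360 > 0 → root in [2.460000, 2.995000]
step 3: m = 2.727500, f(m) = 0.794603 > 0 → root in [2.460000, 2.727500]
step 4: m = 2.593750, f(m) = -1.120148 < 0 → root in [2.593750, 2.727500]
step 5: m = 2.660625, f(m) = -0.194773 < 0 → root in [2.660625, 2.727500]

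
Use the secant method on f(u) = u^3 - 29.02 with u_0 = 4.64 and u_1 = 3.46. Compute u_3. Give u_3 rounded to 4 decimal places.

3.0885

Secant update: u_(k+1) = u_k − f(u_k)·(u_k − u_(k-1))/(f(u_k) − f(u_(k-1))).
f(u_0) = 70.877344, f(u_1) = 12.401736
u_2 = 3.460000 - (12.401736)·(3.460000 - 4.640000)/(12.401736 - (70.877344)) = 3.209741; f(u_2) = 4.048155
u_3 = 3.209741 - (4.048155)·(3.209741 - 3.460000)/(4.048155 - (12.401736)) = 3.088465; f(u_3) = 0.439687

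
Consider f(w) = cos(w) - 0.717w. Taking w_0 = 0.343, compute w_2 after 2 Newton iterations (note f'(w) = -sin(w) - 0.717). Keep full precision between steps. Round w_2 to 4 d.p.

0.8868

w_0 = 0.343000: f = 0.695819, f' = -1.053314 → w_1 = 0.343000 - (0.695819)/(-1.053314) = 1.003600
w_1 = 1.003600: f = -0.182311, f' = -1.560411 → w_2 = 1.003600 - (-0.182311)/(-1.560411) = 0.886764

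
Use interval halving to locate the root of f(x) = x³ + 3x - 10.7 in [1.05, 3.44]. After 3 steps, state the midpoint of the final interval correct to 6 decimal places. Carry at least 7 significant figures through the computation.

f(1.050000) = -6.392375, f(3.440000) = 40.327584 (opposite signs)
step 1: m = 2.245000, f(m) = 7.349856 > 0 → root in [1.050000, 2.245000]
step 2: m = 1.647500, f(m) = -1.285763 < 0 → root in [1.647500, 2.245000]
step 3: m = 1.946250, f(m) = 2.510929 > 0 → root in [1.647500, 1.946250]
Midpoint of [1.647500, 1.946250] = 1.796875

1.796875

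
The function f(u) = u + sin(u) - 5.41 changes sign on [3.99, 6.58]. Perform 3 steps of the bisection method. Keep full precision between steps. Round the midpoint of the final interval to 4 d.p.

5.7706

f(3.990000) = -2.170228, f(6.580000) = 1.462476 (opposite signs)
step 1: m = 5.285000, f(m) = -0.965489 < 0 → root in [5.285000, 6.580000]
step 2: m = 5.932500, f(m) = 0.178959 > 0 → root in [5.285000, 5.932500]
step 3: m = 5.608750, f(m) = -0.425706 < 0 → root in [5.608750, 5.932500]
Midpoint of [5.608750, 5.932500] = 5.770625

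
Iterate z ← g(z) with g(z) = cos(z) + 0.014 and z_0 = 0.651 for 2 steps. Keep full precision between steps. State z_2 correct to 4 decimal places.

z_1 = g(0.651000) = 0.809478
z_2 = g(0.809478) = 0.703876

0.7039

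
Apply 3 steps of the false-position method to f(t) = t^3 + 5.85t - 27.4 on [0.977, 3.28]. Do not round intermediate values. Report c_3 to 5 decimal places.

2.35472

False-position update: c = (a·f(b) − b·f(a))/(f(b) − f(a)); replace the endpoint whose sign matches f(c).
f(0.977000) = -20.751975, f(3.280000) = 27.075552
step 1: c = 1.976253, f(c) = -8.120514 < 0 → new bracket [1.976253, 3.280000]
step 2: c = 2.277056, f(c) = -2.272715 < 0 → new bracket [2.277056, 3.280000]
step 3: c = 2.354724, f(c) = -0.568571 < 0 → new bracket [2.354724, 3.280000]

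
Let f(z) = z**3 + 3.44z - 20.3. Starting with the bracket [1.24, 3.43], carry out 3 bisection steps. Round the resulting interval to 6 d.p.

[2.061250, 2.335000]

f(1.240000) = -14.127776, f(3.430000) = 31.852807 (opposite signs)
step 1: m = 2.335000, f(m) = 0.463345 > 0 → root in [1.240000, 2.335000]
step 2: m = 1.787500, f(m) = -8.439658 < 0 → root in [1.787500, 2.335000]
step 3: m = 2.061250, f(m) = -4.451561 < 0 → root in [2.061250, 2.335000]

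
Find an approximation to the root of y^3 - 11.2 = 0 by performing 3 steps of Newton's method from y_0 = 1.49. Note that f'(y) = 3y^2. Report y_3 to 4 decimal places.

2.2393

Newton update: y ← y − f(y)/f'(y).
y_0 = 1.490000: f = -7.892051, f' = 6.660300 → y_1 = 1.490000 - (-7.892051)/(6.660300) = 2.674939
y_1 = 2.674939: f = 7.939993, f' = 21.465900 → y_2 = 2.674939 - (7.939993)/(21.465900) = 2.305051
y_2 = 2.305051: f = 1.047329, f' = 15.939775 → y_3 = 2.305051 - (1.047329)/(15.939775) = 2.239345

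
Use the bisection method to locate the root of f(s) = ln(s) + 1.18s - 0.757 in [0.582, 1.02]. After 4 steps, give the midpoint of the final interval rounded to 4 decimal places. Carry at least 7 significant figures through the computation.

f(0.582000) = -0.611525, f(1.020000) = 0.466403 (opposite signs)
step 1: m = 0.801000, f(m) = -0.033714 < 0 → root in [0.801000, 1.020000]
step 2: m = 0.910500, f(m) = 0.223629 > 0 → root in [0.801000, 0.910500]
step 3: m = 0.855750, f(m) = 0.097008 > 0 → root in [0.801000, 0.855750]
step 4: m = 0.828375, f(m) = 0.032193 > 0 → root in [0.801000, 0.828375]
Midpoint of [0.801000, 0.828375] = 0.814688

0.8147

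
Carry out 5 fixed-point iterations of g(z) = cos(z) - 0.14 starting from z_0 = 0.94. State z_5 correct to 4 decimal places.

z_1 = g(0.940000) = 0.449788
z_2 = g(0.449788) = 0.760539
z_3 = g(0.760539) = 0.584464
z_4 = g(0.584464) = 0.694008
z_5 = g(0.694008) = 0.628689

0.6287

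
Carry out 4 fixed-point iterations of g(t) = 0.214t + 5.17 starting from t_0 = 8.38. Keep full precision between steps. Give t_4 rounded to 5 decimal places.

6.58139

t_1 = g(8.380000) = 6.963320
t_2 = g(6.963320) = 6.660150
t_3 = g(6.660150) = 6.595272
t_4 = g(6.595272) = 6.581388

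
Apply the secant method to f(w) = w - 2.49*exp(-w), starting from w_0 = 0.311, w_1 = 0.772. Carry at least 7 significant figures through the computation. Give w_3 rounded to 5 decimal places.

0.95521

Secant update: w_(k+1) = w_k − f(w_k)·(w_k − w_(k-1))/(f(w_k) − f(w_(k-1))).
f(w_0) = -1.513458, f(w_1) = -0.378599
w_2 = 0.772000 - (-0.378599)·(0.772000 - 0.311000)/(-0.378599 - (-1.513458)) = 0.925794; f(w_2) = -0.060786
w_3 = 0.925794 - (-0.060786)·(0.925794 - 0.772000)/(-0.060786 - (-0.378599)) = 0.955209; f(w_3) = -0.002773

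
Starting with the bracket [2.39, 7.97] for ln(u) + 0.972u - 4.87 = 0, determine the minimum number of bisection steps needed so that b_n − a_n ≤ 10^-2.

10

Initial width b − a = 7.97 − 2.39 = 5.580000.
After n steps the width is (b−a)/2^n; need (b−a)/2^n ≤ 10^-2.
So n ≥ log₂(5.580000/10^-2) = log₂(558.0000) ≈ 9.1241.
Hence n = 10.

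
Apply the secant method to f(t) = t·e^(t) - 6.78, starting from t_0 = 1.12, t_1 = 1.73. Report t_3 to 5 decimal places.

f(t_0) = -3.347363, f(t_1) = 2.978331
t_2 = 1.730000 - (2.978331)·(1.730000 - 1.120000)/(2.978331 - (-3.347363)) = 1.442793; f(t_2) = -0.673375
t_3 = 1.442793 - (-0.673375)·(1.442793 - 1.730000)/(-0.673375 - (2.978331)) = 1.495754; f(t_3) = -0.104896

1.49575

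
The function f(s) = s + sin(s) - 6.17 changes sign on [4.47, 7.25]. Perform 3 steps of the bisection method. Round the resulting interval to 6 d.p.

f(4.470000) = -2.670767, f(7.250000) = 1.903081 (opposite signs)
step 1: m = 5.860000, f(m) = -0.720667 < 0 → root in [5.860000, 7.250000]
step 2: m = 6.555000, f(m) = 0.653480 > 0 → root in [5.860000, 6.555000]
step 3: m = 6.207500, f(m) = -0.038113 < 0 → root in [6.207500, 6.555000]

[6.207500, 6.555000]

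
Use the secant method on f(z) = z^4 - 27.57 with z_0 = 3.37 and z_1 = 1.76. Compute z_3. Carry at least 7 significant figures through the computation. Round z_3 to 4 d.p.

Secant update: z_(k+1) = z_k − f(z_k)·(z_k − z_(k-1))/(f(z_k) − f(z_(k-1))).
f(z_0) = 101.409178, f(z_1) = -17.974874
z_2 = 1.760000 - (-17.974874)·(1.760000 - 3.370000)/(-17.974874 - (101.409178)) = 2.002407; f(z_2) = -11.492832
z_3 = 2.002407 - (-11.492832)·(2.002407 - 1.760000)/(-11.492832 - (-17.974874)) = 2.432201; f(z_3) = 7.424368

2.4322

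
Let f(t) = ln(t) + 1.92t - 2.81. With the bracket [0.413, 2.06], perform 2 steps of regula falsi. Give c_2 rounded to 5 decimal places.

f(0.413000) = -2.901348, f(2.060000) = 1.867906
step 1: c = 1.414943, f(c) = 0.253779 > 0 → new bracket [0.413000, 1.414943]
step 2: c = 1.334353, f(c) = 0.040403 > 0 → new bracket [0.413000, 1.334353]

1.33435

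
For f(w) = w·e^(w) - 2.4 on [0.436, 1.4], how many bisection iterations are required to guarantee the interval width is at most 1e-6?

20

Initial width b − a = 1.4 − 0.436 = 0.964000.
After n steps the width is (b−a)/2^n; need (b−a)/2^n ≤ 1e-6.
So n ≥ log₂(0.964000/1e-6) = log₂(964000.0000) ≈ 19.8787.
Hence n = 20.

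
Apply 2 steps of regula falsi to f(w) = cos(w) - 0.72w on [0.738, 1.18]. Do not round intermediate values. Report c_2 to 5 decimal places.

0.88194

f(0.738000) = 0.208456, f(1.180000) = -0.468675
step 1: c = 0.874070, f(c) = 0.012380 > 0 → new bracket [0.874070, 1.180000]
step 2: c = 0.881943, f(c) = 0.000653 > 0 → new bracket [0.881943, 1.180000]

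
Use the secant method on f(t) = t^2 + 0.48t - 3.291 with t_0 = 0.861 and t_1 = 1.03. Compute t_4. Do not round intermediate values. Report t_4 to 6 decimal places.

1.588585

f(t_0) = -2.136399, f(t_1) = -1.735700
t_2 = 1.030000 - (-1.735700)·(1.030000 - 0.861000)/(-1.735700 - (-2.136399)) = 1.762054; f(t_2) = 0.659620
t_3 = 1.762054 - (0.659620)·(1.762054 - 1.030000)/(0.659620 - (-1.735700)) = 1.560462; f(t_3) = -0.106937
t_4 = 1.560462 - (-0.106937)·(1.560462 - 1.762054)/(-0.106937 - (0.659620)) = 1.588585; f(t_4) = -0.004878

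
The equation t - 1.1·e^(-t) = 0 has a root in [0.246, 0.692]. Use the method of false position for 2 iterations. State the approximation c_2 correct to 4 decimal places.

0.6027

False-position update: c = (a·f(b) − b·f(a))/(f(b) − f(a)); replace the endpoint whose sign matches f(c).
f(0.246000) = -0.614114, f(0.692000) = 0.141369
step 1: c = 0.608543, f(c) = 0.009985 > 0 → new bracket [0.246000, 0.608543]
step 2: c = 0.602742, f(c) = 0.000703 > 0 → new bracket [0.246000, 0.602742]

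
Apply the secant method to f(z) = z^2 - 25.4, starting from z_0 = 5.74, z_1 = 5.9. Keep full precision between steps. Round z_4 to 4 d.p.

f(z_0) = 7.547600, f(z_1) = 9.410000
z_2 = 5.900000 - (9.410000)·(5.900000 - 5.740000)/(9.410000 - (7.547600)) = 5.091581; f(z_2) = 0.524195
z_3 = 5.091581 - (0.524195)·(5.091581 - 5.900000)/(0.524195 - (9.410000)) = 5.043890; f(z_3) = 0.040828
z_4 = 5.043890 - (0.040828)·(5.043890 - 5.091581)/(0.040828 - (0.524195)) = 5.039862; f(z_4) = 0.000208

5.0399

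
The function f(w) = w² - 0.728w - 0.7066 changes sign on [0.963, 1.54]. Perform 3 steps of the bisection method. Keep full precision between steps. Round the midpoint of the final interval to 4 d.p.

f(0.963000) = -0.480295, f(1.540000) = 0.543880 (opposite signs)
step 1: m = 1.251500, f(m) = -0.051440 < 0 → root in [1.251500, 1.540000]
step 2: m = 1.395750, f(m) = 0.225412 > 0 → root in [1.251500, 1.395750]
step 3: m = 1.323625, f(m) = 0.081784 > 0 → root in [1.251500, 1.323625]
Midpoint of [1.251500, 1.323625] = 1.287562

1.2876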